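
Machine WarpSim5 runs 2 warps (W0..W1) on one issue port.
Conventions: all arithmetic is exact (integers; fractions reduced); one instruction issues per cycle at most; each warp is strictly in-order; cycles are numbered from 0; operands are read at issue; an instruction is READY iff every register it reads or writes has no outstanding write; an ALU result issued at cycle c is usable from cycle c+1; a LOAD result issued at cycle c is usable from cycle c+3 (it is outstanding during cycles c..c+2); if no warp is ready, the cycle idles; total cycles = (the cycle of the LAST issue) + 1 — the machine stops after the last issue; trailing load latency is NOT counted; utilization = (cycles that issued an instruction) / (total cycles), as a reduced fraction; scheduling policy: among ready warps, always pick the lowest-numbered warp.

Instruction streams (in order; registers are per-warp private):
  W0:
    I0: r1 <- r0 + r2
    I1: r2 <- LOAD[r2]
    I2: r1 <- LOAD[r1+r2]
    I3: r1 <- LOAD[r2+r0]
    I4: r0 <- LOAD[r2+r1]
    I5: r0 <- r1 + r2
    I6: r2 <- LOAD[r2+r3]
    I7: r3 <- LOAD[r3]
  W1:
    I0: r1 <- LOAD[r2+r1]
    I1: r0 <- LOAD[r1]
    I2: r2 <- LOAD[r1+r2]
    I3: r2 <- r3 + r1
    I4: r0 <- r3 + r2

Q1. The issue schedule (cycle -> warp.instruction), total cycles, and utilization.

cycle 0: W0.I0
cycle 1: W0.I1
cycle 2: W1.I0
cycle 3: idle
cycle 4: W0.I2
cycle 5: W1.I1
cycle 6: W1.I2
cycle 7: W0.I3
cycle 8: idle
cycle 9: W1.I3
cycle 10: W0.I4
cycle 11: W1.I4
cycle 12: idle
cycle 13: W0.I5
cycle 14: W0.I6
cycle 15: W0.I7

Answer: 16 cycles, utilization 13/16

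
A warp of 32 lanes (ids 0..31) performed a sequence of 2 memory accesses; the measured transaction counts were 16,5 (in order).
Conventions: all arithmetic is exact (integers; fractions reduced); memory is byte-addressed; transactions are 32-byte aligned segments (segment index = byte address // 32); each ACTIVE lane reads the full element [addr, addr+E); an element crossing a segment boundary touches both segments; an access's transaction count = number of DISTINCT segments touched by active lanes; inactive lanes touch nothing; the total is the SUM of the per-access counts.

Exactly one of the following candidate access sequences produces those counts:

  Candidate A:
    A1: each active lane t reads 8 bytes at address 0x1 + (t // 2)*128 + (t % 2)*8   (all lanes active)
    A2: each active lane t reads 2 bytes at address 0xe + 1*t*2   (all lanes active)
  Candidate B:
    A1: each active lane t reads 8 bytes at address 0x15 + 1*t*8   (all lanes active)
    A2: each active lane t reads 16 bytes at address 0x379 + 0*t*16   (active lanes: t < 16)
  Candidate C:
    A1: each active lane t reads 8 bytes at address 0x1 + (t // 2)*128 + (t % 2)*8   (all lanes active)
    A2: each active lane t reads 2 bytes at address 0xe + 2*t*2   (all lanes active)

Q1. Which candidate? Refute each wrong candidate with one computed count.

A: A2 gives 3 transactions, not 5
B: A1 gives 9 transactions, not 16
C: all counts match (16,5)

Answer: C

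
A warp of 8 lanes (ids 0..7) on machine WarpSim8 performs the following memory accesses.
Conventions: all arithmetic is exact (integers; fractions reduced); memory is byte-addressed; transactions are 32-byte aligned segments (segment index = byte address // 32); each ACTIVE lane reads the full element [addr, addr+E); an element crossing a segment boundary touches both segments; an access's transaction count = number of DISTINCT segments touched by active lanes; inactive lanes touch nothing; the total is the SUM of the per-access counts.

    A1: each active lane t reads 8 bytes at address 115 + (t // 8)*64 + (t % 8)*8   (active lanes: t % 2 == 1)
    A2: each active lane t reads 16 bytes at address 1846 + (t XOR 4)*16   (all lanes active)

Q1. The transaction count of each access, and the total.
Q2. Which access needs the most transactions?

A1: 3 transactions
A2: 5 transactions

Answer: 3,5; total 8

Answer: A2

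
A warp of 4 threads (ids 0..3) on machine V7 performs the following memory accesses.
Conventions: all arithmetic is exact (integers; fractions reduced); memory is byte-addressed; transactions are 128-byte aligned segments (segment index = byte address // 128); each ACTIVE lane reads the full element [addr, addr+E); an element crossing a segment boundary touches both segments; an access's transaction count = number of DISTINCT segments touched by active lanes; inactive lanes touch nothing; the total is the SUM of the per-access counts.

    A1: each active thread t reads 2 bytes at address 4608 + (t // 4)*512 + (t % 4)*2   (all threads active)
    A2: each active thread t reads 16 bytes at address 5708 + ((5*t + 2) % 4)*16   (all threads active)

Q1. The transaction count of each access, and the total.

A1: 1 transaction
A2: 2 transactions

Answer: 1,2; total 3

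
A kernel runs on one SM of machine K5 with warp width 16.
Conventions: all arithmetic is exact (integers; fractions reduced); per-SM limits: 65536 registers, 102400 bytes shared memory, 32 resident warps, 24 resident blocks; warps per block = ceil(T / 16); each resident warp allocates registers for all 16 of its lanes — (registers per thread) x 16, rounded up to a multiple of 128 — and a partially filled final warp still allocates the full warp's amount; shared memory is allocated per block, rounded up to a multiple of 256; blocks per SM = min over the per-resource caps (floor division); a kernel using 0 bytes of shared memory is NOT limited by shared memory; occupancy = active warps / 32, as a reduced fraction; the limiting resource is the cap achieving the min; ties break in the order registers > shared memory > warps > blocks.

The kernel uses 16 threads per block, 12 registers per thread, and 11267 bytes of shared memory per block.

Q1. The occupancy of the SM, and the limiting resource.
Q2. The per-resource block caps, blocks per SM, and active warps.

Answer: occupancy 1/4, limited by shared memory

registers: 256 blocks
shared memory: 8 blocks
warps: 32 blocks
blocks: 24 blocks

Answer: 8 blocks, 8 active warps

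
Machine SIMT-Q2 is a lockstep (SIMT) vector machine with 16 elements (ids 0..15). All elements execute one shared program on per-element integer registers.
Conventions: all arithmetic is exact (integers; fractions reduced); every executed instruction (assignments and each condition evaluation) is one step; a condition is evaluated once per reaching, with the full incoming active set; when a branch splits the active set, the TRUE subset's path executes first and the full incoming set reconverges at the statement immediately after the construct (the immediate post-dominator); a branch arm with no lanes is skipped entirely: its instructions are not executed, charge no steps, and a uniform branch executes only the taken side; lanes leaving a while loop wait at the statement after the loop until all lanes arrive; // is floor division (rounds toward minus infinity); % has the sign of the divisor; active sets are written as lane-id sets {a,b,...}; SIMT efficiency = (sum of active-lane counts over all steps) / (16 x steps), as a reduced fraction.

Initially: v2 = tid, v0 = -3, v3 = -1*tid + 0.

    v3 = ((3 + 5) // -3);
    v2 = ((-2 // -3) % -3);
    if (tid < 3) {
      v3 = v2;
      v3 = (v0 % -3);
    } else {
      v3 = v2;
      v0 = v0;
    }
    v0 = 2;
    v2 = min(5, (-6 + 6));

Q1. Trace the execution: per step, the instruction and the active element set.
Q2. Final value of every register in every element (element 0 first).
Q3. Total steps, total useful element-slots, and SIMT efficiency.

step 0: v3 <- ((3 + 5) // -3)        {0,1,2,3,4,5,6,7,8,9,10,11,12,13,14,15}
step 1: v2 <- ((-2 // -3) % -3)      {0,1,2,3,4,5,6,7,8,9,10,11,12,13,14,15}
step 2: eval (tid < 3)               {0,1,2,3,4,5,6,7,8,9,10,11,12,13,14,15}
step 3: v3 <- v2                     {0,1,2}
step 4: v3 <- (v0 % -3)              {0,1,2}
step 5: v3 <- v2                     {3,4,5,6,7,8,9,10,11,12,13,14,15}
step 6: v0 <- v0                     {3,4,5,6,7,8,9,10,11,12,13,14,15}
step 7: v0 <- 2                      {0,1,2,3,4,5,6,7,8,9,10,11,12,13,14,15}
step 8: v2 <- min(5, (-6 + 6))       {0,1,2,3,4,5,6,7,8,9,10,11,12,13,14,15}

Answer: 9 steps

v2: 0,0,0,0,0,0,0,0,0,0,0,0,0,0,0,0
v0: 2,2,2,2,2,2,2,2,2,2,2,2,2,2,2,2
v3: 0,0,0,0,0,0,0,0,0,0,0,0,0,0,0,0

steps = 9; useful = 112; efficiency = 112/144 = 7/9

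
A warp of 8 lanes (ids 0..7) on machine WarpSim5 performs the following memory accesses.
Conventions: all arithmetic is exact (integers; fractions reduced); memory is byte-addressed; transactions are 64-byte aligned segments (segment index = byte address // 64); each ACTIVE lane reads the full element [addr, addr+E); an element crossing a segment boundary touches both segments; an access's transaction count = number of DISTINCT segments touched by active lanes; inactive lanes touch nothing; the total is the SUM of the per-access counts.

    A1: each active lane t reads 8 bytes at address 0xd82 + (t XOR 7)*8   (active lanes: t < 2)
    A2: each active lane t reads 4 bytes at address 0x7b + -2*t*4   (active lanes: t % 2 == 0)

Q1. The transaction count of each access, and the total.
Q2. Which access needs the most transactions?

A1: 2 transactions
A2: 1 transaction

Answer: 2,1; total 3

Answer: A1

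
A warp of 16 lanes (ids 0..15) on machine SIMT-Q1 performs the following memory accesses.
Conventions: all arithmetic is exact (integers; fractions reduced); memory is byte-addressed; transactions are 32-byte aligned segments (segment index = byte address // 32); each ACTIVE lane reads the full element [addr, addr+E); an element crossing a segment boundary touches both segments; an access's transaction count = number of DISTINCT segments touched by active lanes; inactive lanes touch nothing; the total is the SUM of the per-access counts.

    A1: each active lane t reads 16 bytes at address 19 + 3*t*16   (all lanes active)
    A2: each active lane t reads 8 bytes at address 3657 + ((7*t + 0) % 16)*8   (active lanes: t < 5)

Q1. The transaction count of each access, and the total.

A1: 24 transactions
A2: 5 transactions

Answer: 24,5; total 29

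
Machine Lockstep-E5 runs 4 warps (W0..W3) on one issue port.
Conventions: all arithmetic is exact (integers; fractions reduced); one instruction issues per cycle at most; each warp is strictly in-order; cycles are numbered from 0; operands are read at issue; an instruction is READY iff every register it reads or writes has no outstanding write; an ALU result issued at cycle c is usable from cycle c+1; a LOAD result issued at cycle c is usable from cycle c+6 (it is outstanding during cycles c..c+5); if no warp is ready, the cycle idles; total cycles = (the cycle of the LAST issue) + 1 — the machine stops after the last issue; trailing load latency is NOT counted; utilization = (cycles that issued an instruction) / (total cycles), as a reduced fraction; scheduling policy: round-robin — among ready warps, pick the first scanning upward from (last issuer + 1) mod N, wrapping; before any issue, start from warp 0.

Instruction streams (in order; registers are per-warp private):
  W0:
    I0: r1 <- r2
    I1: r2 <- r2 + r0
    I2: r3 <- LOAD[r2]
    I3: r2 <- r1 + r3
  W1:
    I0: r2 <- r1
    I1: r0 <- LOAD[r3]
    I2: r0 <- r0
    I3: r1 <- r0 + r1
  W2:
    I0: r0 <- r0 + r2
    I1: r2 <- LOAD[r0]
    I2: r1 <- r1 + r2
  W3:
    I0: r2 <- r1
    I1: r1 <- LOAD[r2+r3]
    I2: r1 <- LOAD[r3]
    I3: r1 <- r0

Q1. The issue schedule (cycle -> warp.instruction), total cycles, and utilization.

cycle 0: W0.I0
cycle 1: W1.I0
cycle 2: W2.I0
cycle 3: W3.I0
cycle 4: W0.I1
cycle 5: W1.I1
cycle 6: W2.I1
cycle 7: W3.I1
cycle 8: W0.I2
cycle 9: idle
cycle 10: idle
cycle 11: W1.I2
cycle 12: W2.I2
cycle 13: W3.I2
cycle 14: W0.I3
cycle 15: W1.I3
cycle 16: idle
cycle 17: idle
cycle 18: idle
cycle 19: W3.I3

Answer: 20 cycles, utilization 3/4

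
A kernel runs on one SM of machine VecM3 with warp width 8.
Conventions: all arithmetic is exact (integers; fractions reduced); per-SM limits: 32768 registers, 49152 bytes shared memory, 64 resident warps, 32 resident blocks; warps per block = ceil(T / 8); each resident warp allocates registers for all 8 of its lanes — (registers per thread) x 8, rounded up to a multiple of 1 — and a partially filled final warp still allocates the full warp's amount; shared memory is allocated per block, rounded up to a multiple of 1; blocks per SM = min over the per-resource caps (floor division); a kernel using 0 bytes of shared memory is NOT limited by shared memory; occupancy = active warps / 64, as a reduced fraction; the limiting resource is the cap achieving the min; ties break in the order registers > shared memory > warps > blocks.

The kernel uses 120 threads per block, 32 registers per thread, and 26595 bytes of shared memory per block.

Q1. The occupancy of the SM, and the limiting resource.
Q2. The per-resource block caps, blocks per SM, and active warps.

Answer: occupancy 15/64, limited by shared memory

registers: 8 blocks
shared memory: 1 block
warps: 4 blocks
blocks: 32 blocks

Answer: 1 block, 15 active warps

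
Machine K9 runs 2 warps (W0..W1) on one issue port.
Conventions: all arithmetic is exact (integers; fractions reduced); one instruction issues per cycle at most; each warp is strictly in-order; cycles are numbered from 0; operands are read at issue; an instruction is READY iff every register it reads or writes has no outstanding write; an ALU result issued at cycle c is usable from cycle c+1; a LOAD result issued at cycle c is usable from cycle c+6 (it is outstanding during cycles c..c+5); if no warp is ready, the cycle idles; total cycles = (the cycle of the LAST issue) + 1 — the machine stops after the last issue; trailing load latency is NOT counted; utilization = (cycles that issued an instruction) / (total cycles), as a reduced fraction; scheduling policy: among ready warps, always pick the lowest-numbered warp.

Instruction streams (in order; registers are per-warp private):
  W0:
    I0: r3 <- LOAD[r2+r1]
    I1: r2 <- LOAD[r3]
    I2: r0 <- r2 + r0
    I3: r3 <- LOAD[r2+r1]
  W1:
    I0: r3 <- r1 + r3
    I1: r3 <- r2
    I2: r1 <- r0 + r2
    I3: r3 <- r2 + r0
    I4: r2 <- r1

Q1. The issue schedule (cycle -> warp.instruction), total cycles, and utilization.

cycle 0: W0.I0
cycle 1: W1.I0
cycle 2: W1.I1
cycle 3: W1.I2
cycle 4: W1.I3
cycle 5: W1.I4
cycle 6: W0.I1
cycle 7: idle
cycle 8: idle
cycle 9: idle
cycle 10: idle
cycle 11: idle
cycle 12: W0.I2
cycle 13: W0.I3

Answer: 14 cycles, utilization 9/14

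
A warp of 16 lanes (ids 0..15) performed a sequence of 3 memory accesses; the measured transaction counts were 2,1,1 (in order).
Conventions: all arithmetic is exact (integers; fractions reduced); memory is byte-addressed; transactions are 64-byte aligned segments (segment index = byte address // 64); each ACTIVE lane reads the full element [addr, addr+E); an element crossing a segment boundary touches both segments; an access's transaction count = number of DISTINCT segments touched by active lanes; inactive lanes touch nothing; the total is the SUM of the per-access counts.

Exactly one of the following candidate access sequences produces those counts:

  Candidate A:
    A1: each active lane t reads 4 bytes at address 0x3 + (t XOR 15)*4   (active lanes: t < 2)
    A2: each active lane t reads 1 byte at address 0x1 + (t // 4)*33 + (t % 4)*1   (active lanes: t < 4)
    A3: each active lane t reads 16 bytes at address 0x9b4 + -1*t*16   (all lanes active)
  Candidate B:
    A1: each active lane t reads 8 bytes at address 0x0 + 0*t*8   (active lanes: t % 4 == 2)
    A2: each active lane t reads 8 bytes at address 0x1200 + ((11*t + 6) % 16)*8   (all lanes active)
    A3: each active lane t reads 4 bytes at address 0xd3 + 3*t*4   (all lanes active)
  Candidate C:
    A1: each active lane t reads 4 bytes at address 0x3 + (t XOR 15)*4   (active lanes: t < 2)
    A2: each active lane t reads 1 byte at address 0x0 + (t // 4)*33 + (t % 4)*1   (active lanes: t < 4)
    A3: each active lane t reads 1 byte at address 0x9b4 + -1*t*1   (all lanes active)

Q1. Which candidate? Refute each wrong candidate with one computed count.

A: A3 gives 5 transactions, not 1
B: A1 gives 1 transaction, not 2
C: all counts match (2,1,1)

Answer: C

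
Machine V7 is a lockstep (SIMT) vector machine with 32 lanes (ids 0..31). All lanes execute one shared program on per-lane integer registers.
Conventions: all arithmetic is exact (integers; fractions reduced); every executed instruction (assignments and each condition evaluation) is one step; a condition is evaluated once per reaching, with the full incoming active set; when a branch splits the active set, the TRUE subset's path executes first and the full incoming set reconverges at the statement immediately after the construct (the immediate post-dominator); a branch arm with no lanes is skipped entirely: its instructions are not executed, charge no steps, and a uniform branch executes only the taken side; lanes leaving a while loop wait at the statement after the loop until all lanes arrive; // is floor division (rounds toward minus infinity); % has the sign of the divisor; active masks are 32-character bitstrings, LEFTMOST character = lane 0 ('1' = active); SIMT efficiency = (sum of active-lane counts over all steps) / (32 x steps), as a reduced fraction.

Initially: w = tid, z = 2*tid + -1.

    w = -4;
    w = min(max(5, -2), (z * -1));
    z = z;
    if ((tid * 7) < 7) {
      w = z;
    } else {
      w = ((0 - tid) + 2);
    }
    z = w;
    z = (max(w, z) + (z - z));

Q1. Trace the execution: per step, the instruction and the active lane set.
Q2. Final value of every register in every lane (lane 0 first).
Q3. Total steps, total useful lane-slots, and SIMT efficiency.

step 0: w <- -4                      11111111111111111111111111111111
step 1: w <- min(max(5, -2), (z * -1)) 11111111111111111111111111111111
step 2: z <- z                       11111111111111111111111111111111
step 3: eval ((tid * 7) < 7)         11111111111111111111111111111111
step 4: w <- z                       10000000000000000000000000000000
step 5: w <- ((0 - tid) + 2)         01111111111111111111111111111111
step 6: z <- w                       11111111111111111111111111111111
step 7: z <- (max(w, z) + (z - z))   11111111111111111111111111111111

Answer: 8 steps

w: -1,1,0,-1,-2,-3,-4,-5,-6,-7,-8,-9,-10,-11,-12,-13,-14,-15,-16,-17,-18,-19,-20,-21,-22,-23,-24,-25,-26,-27,-28,-29
z: -1,1,0,-1,-2,-3,-4,-5,-6,-7,-8,-9,-10,-11,-12,-13,-14,-15,-16,-17,-18,-19,-20,-21,-22,-23,-24,-25,-26,-27,-28,-29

steps = 8; useful = 224; efficiency = 224/256 = 7/8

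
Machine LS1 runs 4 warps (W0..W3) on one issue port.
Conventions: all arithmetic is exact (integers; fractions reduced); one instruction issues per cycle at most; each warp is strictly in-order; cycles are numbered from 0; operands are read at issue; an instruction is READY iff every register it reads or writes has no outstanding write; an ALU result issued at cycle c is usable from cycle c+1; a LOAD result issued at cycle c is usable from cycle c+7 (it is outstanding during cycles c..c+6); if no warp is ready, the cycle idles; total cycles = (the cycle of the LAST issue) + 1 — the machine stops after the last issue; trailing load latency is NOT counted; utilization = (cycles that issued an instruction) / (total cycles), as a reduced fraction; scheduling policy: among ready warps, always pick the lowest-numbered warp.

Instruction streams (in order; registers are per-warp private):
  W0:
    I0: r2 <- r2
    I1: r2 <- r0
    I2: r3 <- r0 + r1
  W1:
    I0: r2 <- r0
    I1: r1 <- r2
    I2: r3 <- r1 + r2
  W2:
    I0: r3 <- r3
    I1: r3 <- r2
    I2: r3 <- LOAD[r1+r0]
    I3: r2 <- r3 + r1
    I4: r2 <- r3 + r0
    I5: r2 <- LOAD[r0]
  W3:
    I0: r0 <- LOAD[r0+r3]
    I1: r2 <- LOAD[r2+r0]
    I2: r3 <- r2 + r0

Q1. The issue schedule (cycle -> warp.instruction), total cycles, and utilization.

cycle 0: W0.I0
cycle 1: W0.I1
cycle 2: W0.I2
cycle 3: W1.I0
cycle 4: W1.I1
cycle 5: W1.I2
cycle 6: W2.I0
cycle 7: W2.I1
cycle 8: W2.I2
cycle 9: W3.I0
cycle 10: idle
cycle 11: idle
cycle 12: idle
cycle 13: idle
cycle 14: idle
cycle 15: W2.I3
cycle 16: W2.I4
cycle 17: W2.I5
cycle 18: W3.I1
cycle 19: idle
cycle 20: idle
cycle 21: idle
cycle 22: idle
cycle 23: idle
cycle 24: idle
cycle 25: W3.I2

Answer: 26 cycles, utilization 15/26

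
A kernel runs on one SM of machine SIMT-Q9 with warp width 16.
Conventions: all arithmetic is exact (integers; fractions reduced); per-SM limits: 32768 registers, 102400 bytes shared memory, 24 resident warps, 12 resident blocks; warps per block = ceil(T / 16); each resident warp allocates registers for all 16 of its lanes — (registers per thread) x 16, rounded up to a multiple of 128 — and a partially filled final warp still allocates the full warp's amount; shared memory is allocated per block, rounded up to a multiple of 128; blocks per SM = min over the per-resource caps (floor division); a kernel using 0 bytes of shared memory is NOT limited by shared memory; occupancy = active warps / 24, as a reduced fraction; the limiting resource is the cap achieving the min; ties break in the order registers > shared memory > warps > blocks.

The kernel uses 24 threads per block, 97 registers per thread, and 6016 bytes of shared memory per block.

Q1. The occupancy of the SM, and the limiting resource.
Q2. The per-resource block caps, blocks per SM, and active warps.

Answer: occupancy 3/4, limited by registers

registers: 9 blocks
shared memory: 17 blocks
warps: 12 blocks
blocks: 12 blocks

Answer: 9 blocks, 18 active warps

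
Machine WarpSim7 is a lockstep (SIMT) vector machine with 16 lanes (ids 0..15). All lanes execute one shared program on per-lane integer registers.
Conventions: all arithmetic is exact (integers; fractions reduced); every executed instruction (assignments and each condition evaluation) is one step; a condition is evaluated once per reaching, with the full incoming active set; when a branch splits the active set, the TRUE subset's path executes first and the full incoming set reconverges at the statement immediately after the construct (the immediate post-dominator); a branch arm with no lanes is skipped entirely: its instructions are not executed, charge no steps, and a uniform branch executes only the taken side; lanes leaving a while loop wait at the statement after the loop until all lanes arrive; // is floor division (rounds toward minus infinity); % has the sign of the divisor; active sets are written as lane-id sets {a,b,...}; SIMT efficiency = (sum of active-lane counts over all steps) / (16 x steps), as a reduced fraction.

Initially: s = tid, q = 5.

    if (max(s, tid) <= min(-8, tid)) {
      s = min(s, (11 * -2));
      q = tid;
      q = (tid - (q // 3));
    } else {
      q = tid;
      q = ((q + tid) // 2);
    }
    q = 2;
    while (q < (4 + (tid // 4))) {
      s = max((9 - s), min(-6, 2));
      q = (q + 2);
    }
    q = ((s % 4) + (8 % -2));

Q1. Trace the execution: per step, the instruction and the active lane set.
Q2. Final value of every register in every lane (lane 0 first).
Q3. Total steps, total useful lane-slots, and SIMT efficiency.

step 0: eval (max(s, tid) <= min(-8, tid)) {0,1,2,3,4,5,6,7,8,9,10,11,12,13,14,15}
step 1: q <- tid                     {0,1,2,3,4,5,6,7,8,9,10,11,12,13,14,15}
step 2: q <- ((q + tid) // 2)        {0,1,2,3,4,5,6,7,8,9,10,11,12,13,14,15}
step 3: q <- 2                       {0,1,2,3,4,5,6,7,8,9,10,11,12,13,14,15}
step 4: eval (q < (4 + (tid // 4)))  {0,1,2,3,4,5,6,7,8,9,10,11,12,13,14,15}
step 5: s <- max((9 - s), min(-6, 2)) {0,1,2,3,4,5,6,7,8,9,10,11,12,13,14,15}
step 6: q <- (q + 2)                 {0,1,2,3,4,5,6,7,8,9,10,11,12,13,14,15}
step 7: eval (q < (4 + (tid // 4)))  {0,1,2,3,4,5,6,7,8,9,10,11,12,13,14,15}
step 8: s <- max((9 - s), min(-6, 2)) {4,5,6,7,8,9,10,11,12,13,14,15}
step 9: q <- (q + 2)                 {4,5,6,7,8,9,10,11,12,13,14,15}
step 10: eval (q < (4 + (tid // 4)))  {4,5,6,7,8,9,10,11,12,13,14,15}
step 11: s <- max((9 - s), min(-6, 2)) {12,13,14,15}
step 12: q <- (q + 2)                 {12,13,14,15}
step 13: eval (q < (4 + (tid // 4)))  {12,13,14,15}
step 14: q <- ((s % 4) + (8 % -2))    {0,1,2,3,4,5,6,7,8,9,10,11,12,13,14,15}

Answer: 15 steps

s: 9,8,7,6,4,5,6,7,8,9,10,11,-3,-4,-5,-6
q: 1,0,3,2,0,1,2,3,0,1,2,3,1,0,3,2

steps = 15; useful = 192; efficiency = 192/240 = 4/5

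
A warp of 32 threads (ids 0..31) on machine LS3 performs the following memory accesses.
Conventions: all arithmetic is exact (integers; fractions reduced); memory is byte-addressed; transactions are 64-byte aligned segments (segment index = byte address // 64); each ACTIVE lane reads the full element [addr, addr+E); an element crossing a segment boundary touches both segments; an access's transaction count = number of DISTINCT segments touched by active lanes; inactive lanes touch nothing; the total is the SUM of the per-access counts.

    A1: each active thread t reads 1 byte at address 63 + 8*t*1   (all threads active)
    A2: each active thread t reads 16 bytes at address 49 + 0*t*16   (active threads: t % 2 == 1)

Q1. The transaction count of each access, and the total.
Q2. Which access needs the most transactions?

A1: 5 transactions
A2: 2 transactions

Answer: 5,2; total 7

Answer: A1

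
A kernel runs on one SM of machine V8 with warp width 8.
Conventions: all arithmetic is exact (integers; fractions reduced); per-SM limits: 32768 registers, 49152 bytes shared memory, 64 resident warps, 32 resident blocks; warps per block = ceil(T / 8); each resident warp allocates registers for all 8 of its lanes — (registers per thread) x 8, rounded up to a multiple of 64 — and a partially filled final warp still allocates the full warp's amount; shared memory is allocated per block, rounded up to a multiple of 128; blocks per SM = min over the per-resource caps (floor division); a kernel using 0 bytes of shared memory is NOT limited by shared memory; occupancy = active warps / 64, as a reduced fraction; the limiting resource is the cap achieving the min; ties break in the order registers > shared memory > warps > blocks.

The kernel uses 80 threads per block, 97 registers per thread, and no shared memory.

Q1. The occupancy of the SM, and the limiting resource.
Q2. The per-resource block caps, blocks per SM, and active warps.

Answer: occupancy 15/32, limited by registers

registers: 3 blocks
shared memory: no limit (kernel uses none)
warps: 6 blocks
blocks: 32 blocks

Answer: 3 blocks, 30 active warps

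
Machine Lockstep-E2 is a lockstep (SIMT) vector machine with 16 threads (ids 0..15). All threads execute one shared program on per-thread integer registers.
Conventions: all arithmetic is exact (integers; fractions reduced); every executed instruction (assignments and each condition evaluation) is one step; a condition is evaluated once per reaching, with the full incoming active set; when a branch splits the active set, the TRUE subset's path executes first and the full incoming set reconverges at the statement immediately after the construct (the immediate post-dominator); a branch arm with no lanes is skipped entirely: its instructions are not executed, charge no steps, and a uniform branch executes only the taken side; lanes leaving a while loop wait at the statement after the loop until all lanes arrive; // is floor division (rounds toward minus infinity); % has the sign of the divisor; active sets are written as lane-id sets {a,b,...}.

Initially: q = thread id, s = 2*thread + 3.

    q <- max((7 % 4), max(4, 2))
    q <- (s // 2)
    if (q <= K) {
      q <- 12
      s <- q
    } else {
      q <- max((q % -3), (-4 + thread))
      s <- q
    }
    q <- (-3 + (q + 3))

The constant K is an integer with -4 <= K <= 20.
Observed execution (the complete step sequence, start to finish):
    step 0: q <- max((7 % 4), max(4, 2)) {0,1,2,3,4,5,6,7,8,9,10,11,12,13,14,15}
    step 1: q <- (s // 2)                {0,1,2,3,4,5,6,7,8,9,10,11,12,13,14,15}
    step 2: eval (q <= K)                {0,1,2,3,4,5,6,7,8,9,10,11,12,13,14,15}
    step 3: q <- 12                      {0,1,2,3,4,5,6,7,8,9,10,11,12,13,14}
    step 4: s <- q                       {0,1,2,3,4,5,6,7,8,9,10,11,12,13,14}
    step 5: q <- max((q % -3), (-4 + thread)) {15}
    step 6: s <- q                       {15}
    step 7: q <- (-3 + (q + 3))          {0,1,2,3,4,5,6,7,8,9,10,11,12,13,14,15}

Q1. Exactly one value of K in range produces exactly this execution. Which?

Answer: K = 15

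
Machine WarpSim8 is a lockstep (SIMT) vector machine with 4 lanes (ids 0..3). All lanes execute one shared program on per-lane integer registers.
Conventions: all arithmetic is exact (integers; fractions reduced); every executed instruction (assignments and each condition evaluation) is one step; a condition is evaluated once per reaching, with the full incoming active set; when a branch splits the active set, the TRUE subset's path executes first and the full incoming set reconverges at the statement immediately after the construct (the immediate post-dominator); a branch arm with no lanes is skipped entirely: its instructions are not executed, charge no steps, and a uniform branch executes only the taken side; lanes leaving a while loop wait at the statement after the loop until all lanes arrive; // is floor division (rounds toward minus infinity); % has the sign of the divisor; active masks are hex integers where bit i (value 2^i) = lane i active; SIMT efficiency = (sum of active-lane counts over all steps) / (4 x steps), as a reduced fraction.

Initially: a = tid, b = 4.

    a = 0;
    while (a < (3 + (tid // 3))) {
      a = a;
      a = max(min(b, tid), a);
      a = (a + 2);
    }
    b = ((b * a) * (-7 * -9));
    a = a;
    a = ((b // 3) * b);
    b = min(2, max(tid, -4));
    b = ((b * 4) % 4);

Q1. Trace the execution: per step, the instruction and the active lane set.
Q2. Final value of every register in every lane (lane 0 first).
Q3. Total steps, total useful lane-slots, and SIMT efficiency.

step 0: a <- 0                       0xf
step 1: eval (a < (3 + (tid // 3)))  0xf
step 2: a <- a                       0xf
step 3: a <- max(min(b, tid), a)     0xf
step 4: a <- (a + 2)                 0xf
step 5: eval (a < (3 + (tid // 3)))  0xf
step 6: a <- a                       0x1
step 7: a <- max(min(b, tid), a)     0x1
step 8: a <- (a + 2)                 0x1
step 9: eval (a < (3 + (tid // 3)))  0x1
step 10: b <- ((b * a) * (-7 * -9))   0xf
step 11: a <- a                       0xf
step 12: a <- ((b // 3) * b)          0xf
step 13: b <- min(2, max(tid, -4))    0xf
step 14: b <- ((b * 4) % 4)           0xf

Answer: 15 steps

a: 338688,190512,338688,529200
b: 0,0,0,0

steps = 15; useful = 48; efficiency = 48/60 = 4/5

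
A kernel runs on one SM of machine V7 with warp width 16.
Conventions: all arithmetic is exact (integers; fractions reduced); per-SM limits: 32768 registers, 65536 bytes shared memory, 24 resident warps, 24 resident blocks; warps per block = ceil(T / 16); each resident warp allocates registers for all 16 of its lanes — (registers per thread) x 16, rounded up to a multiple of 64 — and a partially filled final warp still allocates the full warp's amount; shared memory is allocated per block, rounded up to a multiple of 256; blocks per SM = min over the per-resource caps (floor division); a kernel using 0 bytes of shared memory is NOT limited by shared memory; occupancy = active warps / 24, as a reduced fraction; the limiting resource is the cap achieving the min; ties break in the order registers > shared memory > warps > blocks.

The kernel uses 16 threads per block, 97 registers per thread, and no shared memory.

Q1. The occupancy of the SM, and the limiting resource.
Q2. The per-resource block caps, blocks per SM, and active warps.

Answer: occupancy 5/6, limited by registers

registers: 20 blocks
shared memory: no limit (kernel uses none)
warps: 24 blocks
blocks: 24 blocks

Answer: 20 blocks, 20 active warps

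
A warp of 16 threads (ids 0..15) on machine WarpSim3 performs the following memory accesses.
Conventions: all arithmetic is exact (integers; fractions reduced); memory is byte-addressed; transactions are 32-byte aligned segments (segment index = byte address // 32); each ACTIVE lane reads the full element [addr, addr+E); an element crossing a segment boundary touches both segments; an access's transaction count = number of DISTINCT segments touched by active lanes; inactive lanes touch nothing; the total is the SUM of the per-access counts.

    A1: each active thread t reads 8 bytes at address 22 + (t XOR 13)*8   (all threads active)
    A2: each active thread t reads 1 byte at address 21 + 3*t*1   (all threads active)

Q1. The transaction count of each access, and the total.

A1: 5 transactions
A2: 3 transactions

Answer: 5,3; total 8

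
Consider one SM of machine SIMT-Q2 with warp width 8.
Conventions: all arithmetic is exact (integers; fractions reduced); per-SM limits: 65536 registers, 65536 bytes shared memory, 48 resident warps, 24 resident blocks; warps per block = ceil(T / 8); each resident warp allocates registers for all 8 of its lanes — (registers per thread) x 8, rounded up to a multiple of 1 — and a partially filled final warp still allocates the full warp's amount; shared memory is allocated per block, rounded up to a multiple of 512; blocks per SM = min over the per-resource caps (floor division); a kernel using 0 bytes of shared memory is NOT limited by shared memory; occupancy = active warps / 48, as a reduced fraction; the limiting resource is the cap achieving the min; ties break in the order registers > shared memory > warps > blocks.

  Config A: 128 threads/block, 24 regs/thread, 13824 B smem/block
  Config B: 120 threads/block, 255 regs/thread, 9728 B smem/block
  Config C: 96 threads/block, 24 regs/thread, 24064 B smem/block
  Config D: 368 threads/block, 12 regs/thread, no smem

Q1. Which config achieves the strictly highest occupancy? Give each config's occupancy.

occupancies: A 1, B 5/8, C 1/2, D 23/24

Answer: A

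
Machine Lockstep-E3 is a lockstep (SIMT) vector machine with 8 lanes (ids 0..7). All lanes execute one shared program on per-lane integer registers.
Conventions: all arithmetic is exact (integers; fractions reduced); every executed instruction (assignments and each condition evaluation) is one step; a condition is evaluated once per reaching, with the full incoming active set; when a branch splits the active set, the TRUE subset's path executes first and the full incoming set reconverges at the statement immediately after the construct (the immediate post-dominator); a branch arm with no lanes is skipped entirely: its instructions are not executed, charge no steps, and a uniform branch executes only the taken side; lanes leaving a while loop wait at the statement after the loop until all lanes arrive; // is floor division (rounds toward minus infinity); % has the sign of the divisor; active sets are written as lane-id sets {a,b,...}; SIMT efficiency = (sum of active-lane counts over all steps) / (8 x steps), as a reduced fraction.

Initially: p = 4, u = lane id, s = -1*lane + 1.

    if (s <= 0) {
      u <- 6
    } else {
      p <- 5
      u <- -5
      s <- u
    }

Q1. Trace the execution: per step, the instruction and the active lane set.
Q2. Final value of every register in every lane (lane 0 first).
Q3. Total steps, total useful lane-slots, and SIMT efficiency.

step 0: eval (s <= 0)                {0,1,2,3,4,5,6,7}
step 1: u <- 6                       {1,2,3,4,5,6,7}
step 2: p <- 5                       {0}
step 3: u <- -5                      {0}
step 4: s <- u                       {0}

Answer: 5 steps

p: 5,4,4,4,4,4,4,4
u: -5,6,6,6,6,6,6,6
s: -5,0,-1,-2,-3,-4,-5,-6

steps = 5; useful = 18; efficiency = 18/40 = 9/20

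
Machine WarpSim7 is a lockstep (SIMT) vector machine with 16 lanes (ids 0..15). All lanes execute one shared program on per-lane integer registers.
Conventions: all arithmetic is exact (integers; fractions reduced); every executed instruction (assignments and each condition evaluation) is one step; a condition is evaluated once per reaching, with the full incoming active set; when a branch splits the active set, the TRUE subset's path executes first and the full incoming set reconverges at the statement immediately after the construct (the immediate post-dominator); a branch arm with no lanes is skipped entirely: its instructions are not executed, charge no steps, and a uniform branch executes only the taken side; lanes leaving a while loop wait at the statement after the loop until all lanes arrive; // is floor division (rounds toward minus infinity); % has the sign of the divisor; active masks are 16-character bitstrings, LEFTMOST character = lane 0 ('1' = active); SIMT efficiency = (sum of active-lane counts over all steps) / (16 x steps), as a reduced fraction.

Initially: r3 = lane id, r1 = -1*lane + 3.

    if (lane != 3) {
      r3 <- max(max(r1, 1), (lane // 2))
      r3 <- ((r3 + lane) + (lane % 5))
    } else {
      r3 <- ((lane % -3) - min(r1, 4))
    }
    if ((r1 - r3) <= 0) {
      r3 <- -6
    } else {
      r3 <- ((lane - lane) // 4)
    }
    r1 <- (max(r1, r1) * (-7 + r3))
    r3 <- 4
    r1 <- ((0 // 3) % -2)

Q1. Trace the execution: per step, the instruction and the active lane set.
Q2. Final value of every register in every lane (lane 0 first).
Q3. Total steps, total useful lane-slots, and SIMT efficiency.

step 0: eval (lane != 3)             1111111111111111
step 1: r3 <- max(max(r1, 1), (lane // 2)) 1110111111111111
step 2: r3 <- ((r3 + lane) + (lane % 5)) 1110111111111111
step 3: r3 <- ((lane % -3) - min(r1, 4)) 0001000000000000
step 4: eval ((r1 - r3) <= 0)        1111111111111111
step 5: r3 <- -6                     1111111111111111
step 6: r1 <- (max(r1, r1) * (-7 + r3)) 1111111111111111
step 7: r3 <- 4                      1111111111111111
step 8: r1 <- ((0 // 3) % -2)        1111111111111111

Answer: 9 steps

r3: 4,4,4,4,4,4,4,4,4,4,4,4,4,4,4,4
r1: 0,0,0,0,0,0,0,0,0,0,0,0,0,0,0,0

steps = 9; useful = 127; efficiency = 127/144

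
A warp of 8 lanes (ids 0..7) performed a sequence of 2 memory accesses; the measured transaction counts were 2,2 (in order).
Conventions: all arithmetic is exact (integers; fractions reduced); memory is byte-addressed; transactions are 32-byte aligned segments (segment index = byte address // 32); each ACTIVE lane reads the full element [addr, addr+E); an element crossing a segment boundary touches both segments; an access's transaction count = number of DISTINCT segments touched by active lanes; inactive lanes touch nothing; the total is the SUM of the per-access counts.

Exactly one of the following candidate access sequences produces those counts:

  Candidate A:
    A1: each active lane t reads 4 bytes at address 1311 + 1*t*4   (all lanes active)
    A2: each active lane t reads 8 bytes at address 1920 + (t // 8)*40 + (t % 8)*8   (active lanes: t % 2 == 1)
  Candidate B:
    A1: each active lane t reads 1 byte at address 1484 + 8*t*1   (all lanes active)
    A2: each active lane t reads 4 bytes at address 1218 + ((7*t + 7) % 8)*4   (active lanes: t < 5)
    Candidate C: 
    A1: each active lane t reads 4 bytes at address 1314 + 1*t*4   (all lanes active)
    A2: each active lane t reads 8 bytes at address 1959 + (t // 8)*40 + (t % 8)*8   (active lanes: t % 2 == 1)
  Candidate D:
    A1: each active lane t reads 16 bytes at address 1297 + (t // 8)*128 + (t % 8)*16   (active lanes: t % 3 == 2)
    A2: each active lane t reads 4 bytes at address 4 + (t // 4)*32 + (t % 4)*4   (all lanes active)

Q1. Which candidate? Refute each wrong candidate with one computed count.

B: A1 gives 3 transactions, not 2
C: A2 gives 3 transactions, not 2
D: A1 gives 3 transactions, not 2
A: all counts match (2,2)

Answer: A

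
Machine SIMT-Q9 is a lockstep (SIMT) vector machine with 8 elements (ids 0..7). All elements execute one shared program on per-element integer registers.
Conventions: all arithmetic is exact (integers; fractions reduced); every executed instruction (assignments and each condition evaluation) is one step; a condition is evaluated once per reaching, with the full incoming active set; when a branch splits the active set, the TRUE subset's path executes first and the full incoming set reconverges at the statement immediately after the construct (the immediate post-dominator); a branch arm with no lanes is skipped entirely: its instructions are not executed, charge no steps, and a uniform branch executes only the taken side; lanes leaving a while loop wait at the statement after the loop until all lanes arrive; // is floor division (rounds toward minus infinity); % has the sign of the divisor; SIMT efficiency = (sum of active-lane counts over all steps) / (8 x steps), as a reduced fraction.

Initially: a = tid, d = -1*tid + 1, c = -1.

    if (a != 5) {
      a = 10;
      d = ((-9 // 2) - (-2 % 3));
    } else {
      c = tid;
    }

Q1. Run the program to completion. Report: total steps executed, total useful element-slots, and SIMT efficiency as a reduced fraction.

Answer: 4 steps, 23 useful, 23/32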